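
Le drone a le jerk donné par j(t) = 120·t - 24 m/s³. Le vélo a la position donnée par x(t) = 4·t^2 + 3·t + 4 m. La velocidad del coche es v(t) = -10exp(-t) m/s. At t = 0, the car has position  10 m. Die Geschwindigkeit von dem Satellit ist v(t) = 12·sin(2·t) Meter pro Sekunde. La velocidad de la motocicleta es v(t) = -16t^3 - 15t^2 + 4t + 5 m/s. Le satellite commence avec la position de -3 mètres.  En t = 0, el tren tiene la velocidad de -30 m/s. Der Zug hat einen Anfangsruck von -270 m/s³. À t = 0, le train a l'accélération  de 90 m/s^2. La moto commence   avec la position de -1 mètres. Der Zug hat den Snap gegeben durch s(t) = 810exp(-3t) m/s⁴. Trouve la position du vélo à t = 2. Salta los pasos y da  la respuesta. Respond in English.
At t = 2, x = 26.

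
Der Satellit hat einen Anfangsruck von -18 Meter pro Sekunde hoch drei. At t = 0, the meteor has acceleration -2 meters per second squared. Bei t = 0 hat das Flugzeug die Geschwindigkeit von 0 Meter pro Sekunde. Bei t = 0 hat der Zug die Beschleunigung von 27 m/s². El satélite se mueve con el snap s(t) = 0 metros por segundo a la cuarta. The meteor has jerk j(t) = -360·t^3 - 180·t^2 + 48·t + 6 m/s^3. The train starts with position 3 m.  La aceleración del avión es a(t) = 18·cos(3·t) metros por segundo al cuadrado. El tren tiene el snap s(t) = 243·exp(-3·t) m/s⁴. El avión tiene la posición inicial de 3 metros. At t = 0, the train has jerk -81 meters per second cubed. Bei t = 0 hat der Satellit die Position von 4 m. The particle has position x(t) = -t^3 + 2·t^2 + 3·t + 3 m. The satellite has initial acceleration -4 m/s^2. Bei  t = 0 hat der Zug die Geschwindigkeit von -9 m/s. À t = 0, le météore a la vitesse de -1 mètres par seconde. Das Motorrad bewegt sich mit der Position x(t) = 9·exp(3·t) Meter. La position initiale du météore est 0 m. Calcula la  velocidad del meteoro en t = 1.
Debemos encontrar la integral de nuestra ecuación de la sacudida j(t) = -360·t^3 - 180·t^2 + 48·t + 6 2 veces. La antiderivada de la sacudida es la aceleración. Usando a(0) = -2, obtenemos a(t) = -90·t^4 - 60·t^3 + 24·t^2 + 6·t - 2. La antiderivada de la aceleración, con v(0) = -1, da la velocidad: v(t) = -18·t^5 - 15·t^4 + 8·t^3 + 3·t^2 - 2·t - 1. Usando v(t) = -18·t^5 - 15·t^4 + 8·t^3 + 3·t^2 - 2·t - 1 y sustituyendo t = 1, encontramos v = -25.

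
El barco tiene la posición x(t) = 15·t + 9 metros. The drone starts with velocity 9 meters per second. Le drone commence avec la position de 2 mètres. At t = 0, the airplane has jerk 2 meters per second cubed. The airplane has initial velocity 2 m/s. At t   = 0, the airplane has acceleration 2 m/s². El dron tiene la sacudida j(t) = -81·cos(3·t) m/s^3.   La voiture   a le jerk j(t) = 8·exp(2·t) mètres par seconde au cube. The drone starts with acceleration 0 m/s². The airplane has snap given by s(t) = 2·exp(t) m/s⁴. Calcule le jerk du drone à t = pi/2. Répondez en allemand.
Mit j(t) = -81·cos(3·t) und Einsetzen von t = pi/2, finden wir j = 0.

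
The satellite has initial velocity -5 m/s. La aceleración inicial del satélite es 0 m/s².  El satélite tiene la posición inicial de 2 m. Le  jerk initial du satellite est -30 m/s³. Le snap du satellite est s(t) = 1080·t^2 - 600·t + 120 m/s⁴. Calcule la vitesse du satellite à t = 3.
Nous devons intégrer notre équation du snap s(t) = 1080·t^2 - 600·t + 120 3 fois. En intégrant le snap et en utilisant la condition initiale j(0) = -30, nous obtenons j(t) = 360·t^3 - 300·t^2 + 120·t - 30. En prenant ∫j(t)dt et en appliquant a(0) = 0, nous trouvons a(t) = 10·t·(9·t^3 - 10·t^2 + 6·t - 3). L'intégrale de l'accélération est la vitesse. En utilisant v(0) = -5, nous obtenons v(t) = 18·t^5 - 25·t^4 + 20·t^3 - 15·t^2 - 5. De l'équation de la vitesse v(t) = 18·t^5 - 25·t^4 + 20·t^3 - 15·t^2 - 5, nous substituons t = 3 pour obtenir v = 2749.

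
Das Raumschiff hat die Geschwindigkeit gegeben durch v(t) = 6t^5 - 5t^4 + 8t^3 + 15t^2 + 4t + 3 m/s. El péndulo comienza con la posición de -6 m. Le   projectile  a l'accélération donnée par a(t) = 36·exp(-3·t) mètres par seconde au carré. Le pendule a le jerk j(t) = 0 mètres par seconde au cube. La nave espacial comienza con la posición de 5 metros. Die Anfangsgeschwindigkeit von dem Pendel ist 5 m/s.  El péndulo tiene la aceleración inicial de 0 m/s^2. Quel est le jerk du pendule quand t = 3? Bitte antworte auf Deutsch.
Aus der Gleichung für den Ruck j(t) = 0, setzen wir t = 3 ein und erhalten j = 0.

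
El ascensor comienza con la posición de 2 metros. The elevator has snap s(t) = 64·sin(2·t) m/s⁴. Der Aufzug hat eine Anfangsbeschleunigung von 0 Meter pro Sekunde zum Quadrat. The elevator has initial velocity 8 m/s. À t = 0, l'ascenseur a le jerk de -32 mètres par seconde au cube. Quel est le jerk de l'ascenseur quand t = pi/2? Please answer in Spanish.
Partiendo del snap s(t) = 64·sin(2·t), tomamos 1 integral. Integrando el snap y usando la condición inicial j(0) = -32, obtenemos j(t) = -32·cos(2·t). De la ecuación de la sacudida j(t) = -32·cos(2·t), sustituimos t = pi/2 para obtener j = 32.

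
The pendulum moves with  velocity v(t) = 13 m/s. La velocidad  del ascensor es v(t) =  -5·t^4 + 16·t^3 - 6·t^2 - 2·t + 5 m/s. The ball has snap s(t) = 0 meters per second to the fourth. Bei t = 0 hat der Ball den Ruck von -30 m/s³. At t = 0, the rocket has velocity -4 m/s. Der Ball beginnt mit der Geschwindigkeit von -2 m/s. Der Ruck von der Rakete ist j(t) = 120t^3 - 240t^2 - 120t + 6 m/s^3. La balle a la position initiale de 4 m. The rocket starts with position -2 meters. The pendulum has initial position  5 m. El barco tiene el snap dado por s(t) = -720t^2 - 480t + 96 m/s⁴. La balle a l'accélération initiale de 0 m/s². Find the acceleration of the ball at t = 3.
To solve this, we need to take 2 integrals of our snap equation s(t) = 0. Integrating snap and using the initial condition j(0) = -30, we get j(t) = -30. The integral of jerk is acceleration. Using a(0) = 0, we get a(t) = -30·t. From the given acceleration equation a(t) = -30·t, we substitute t = 3 to get a = -90.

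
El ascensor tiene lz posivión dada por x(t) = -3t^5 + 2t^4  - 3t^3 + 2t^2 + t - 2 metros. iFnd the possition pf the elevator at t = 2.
From the given position equation x(t) = -3·t^5 + 2·t^4 - 3·t^3 + 2·t^2 + t - 2, we substitute t = 2 to get x = -80.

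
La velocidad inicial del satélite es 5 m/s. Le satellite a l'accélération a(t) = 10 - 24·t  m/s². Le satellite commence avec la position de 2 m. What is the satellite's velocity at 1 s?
To solve this, we need to take 1 antiderivative of our acceleration equation a(t) = 10 - 24·t. The antiderivative of acceleration is velocity. Using v(0) = 5, we get v(t) = -12·t^2 + 10·t + 5. From the given velocity equation v(t) = -12·t^2 + 10·t + 5, we substitute t = 1 to get v = 3.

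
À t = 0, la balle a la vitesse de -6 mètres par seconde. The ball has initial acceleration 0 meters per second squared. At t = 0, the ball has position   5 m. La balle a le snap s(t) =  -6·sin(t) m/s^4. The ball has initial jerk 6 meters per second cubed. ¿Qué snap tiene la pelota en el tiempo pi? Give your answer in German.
Wir haben den Snap s(t) = -6·sin(t). Durch Einsetzen von t = pi: s(pi) = 0.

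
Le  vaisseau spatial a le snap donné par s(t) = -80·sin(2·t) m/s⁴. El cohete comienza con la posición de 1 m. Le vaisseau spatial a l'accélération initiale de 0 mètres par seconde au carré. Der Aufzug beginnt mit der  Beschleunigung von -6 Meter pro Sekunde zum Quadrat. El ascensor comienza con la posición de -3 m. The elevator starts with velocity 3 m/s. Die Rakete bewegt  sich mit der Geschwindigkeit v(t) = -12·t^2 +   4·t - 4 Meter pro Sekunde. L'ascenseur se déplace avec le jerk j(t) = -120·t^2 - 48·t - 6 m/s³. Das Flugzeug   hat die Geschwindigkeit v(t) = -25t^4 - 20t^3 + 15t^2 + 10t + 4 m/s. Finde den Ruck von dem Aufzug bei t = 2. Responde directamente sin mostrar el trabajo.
Bei t = 2, j = -582.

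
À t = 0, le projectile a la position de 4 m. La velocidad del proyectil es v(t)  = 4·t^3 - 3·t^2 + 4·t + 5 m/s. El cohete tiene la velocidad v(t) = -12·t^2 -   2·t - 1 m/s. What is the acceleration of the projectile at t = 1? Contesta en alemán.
Ausgehend von der Geschwindigkeit v(t) = 4·t^3 - 3·t^2 + 4·t + 5, nehmen wir 1 Ableitung. Die Ableitung von der Geschwindigkeit ergibt die Beschleunigung: a(t) = 12·t^2 - 6·t + 4. Mit a(t) = 12·t^2 - 6·t + 4 und Einsetzen von t = 1, finden wir a = 10.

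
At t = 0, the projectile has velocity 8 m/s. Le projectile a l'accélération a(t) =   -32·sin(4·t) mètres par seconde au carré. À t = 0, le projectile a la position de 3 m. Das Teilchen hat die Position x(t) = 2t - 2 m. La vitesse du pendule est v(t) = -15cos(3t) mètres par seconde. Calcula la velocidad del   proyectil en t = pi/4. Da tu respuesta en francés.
En partant de l'accélération a(t) = -32·sin(4·t), nous prenons 1 intégrale. La primitive de l'accélération est la vitesse. En utilisant v(0) = 8, nous obtenons v(t) = 8·cos(4·t). En utilisant v(t) = 8·cos(4·t) et en substituant t = pi/4, nous trouvons v = -8.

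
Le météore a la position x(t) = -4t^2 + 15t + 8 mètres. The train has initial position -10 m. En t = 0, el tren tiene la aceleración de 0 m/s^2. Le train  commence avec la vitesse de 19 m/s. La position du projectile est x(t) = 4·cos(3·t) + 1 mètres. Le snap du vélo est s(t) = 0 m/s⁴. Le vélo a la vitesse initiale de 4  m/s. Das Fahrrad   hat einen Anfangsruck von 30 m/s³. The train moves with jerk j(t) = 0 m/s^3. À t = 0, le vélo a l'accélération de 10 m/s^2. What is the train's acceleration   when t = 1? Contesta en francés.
Nous devons trouver la primitive de notre équation du jerk j(t) = 0 1 fois. L'intégrale du jerk est l'accélération. En utilisant a(0) = 0, nous obtenons a(t) = 0. En utilisant a(t) = 0 et en substituant t = 1, nous trouvons a = 0.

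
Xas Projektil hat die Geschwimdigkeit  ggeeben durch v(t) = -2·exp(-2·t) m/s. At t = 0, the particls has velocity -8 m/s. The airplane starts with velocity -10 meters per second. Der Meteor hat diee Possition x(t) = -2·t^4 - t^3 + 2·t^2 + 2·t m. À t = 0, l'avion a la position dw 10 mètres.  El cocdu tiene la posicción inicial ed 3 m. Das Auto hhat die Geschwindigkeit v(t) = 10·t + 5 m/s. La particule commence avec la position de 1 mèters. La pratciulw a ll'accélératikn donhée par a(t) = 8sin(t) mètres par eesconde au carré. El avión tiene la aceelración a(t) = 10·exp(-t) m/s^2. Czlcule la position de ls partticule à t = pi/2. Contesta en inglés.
To solve this, we need to take 2 antiderivatives of our acceleration equation a(t) = 8·sin(t). The antiderivative of acceleration is velocity. Using v(0) = -8, we get v(t) = -8·cos(t). Finding the antiderivative of v(t) and using x(0) = 1: x(t) = 1 - 8·sin(t). Using x(t) = 1 - 8·sin(t) and substituting t = pi/2, we find x = -7.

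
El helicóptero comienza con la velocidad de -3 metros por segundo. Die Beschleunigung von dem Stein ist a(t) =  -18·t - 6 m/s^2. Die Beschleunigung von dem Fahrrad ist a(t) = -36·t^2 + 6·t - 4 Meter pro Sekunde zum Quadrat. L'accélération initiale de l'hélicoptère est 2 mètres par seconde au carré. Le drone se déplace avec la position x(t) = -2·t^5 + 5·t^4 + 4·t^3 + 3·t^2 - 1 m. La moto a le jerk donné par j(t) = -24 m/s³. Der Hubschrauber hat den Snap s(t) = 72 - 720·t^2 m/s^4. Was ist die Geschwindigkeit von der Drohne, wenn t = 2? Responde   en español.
Partiendo de la posición x(t) = -2·t^5 + 5·t^4 + 4·t^3 + 3·t^2 - 1, tomamos 1 derivada. Tomando d/dt de x(t), encontramos v(t) = -10·t^4 + 20·t^3 + 12·t^2 + 6·t. Usando v(t) = -10·t^4 + 20·t^3 + 12·t^2 + 6·t y sustituyendo t = 2, encontramos v = 60.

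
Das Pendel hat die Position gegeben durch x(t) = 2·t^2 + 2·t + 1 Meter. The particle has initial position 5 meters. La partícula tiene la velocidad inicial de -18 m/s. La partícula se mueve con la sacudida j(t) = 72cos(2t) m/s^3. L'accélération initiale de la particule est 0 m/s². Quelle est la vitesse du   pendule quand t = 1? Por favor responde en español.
Para resolver esto, necesitamos tomar 1 derivada de nuestra ecuación de la posición x(t) = 2·t^2 + 2·t + 1. Derivando la posición, obtenemos la velocidad: v(t) = 4·t + 2. Usando v(t) = 4·t + 2 y sustituyendo t = 1, encontramos v = 6.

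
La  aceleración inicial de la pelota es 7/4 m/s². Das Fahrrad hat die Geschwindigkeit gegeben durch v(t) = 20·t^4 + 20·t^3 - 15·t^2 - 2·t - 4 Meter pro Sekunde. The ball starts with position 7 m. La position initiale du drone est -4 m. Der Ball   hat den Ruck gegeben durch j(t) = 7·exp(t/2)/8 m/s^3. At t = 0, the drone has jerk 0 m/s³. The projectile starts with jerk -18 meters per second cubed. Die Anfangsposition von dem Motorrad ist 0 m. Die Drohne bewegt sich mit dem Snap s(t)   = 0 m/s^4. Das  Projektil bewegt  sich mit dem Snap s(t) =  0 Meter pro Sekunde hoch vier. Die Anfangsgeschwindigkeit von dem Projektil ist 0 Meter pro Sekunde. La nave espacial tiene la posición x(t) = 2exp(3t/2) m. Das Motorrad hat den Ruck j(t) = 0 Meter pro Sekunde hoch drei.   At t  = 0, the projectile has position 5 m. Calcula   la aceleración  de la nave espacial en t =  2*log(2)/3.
Partiendo de la posición x(t) = 2·exp(3·t/2), tomamos 2 derivadas. La derivada de la posición da la velocidad: v(t) = 3·exp(3·t/2). La derivada de la velocidad da la aceleración: a(t) = 9·exp(3·t/2)/2. Tenemos la aceleración a(t) = 9·exp(3·t/2)/2. Sustituyendo t = 2*log(2)/3: a(2*log(2)/3) = 9.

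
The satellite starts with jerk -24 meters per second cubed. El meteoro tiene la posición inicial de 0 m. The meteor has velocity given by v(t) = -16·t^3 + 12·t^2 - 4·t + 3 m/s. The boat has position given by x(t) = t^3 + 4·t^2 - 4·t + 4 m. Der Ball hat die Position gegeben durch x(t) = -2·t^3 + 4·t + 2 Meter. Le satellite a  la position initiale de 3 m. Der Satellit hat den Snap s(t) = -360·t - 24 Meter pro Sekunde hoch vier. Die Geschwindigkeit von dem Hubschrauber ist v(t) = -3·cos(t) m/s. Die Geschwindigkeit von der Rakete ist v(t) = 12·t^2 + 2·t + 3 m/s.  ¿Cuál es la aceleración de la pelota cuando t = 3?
Para resolver esto, necesitamos tomar 2 derivadas de nuestra ecuación de la posición x(t) = -2·t^3 + 4·t + 2. Derivando la posición, obtenemos la velocidad: v(t) = 4 - 6·t^2. Tomando d/dt de v(t), encontramos a(t) = -12·t. Usando a(t) = -12·t y sustituyendo t = 3, encontramos a = -36.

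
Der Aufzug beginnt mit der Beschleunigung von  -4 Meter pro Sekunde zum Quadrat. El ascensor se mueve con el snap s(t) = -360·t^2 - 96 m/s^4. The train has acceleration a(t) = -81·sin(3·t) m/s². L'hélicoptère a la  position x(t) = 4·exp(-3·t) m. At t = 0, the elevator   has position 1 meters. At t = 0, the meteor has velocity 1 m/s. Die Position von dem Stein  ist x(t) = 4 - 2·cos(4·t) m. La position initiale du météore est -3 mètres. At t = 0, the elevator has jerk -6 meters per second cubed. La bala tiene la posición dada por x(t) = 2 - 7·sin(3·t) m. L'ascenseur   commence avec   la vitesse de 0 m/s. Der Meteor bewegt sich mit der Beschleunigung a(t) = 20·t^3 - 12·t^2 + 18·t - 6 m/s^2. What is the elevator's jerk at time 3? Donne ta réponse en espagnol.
Para resolver esto, necesitamos tomar 1 antiderivada de nuestra ecuación del snap s(t) = -360·t^2 - 96. Integrando el snap y usando la condición inicial j(0) = -6, obtenemos j(t) = -120·t^3 - 96·t - 6. De la ecuación de la sacudida j(t) = -120·t^3 - 96·t - 6, sustituimos t = 3 para obtener j = -3534.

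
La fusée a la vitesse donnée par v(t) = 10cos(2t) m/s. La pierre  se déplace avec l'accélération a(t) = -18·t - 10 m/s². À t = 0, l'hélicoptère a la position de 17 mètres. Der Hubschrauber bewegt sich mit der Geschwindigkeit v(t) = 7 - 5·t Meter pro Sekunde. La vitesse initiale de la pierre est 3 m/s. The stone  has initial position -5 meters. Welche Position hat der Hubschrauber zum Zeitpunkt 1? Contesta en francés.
Nous devons trouver l'intégrale de notre équation de la vitesse v(t) = 7 - 5·t 1 fois. L'intégrale de la vitesse est la position. En utilisant x(0) = 17, nous obtenons x(t) = -5·t^2/2 + 7·t + 17. En utilisant x(t) = -5·t^2/2 + 7·t + 17 et en substituant t = 1, nous trouvons x = 43/2.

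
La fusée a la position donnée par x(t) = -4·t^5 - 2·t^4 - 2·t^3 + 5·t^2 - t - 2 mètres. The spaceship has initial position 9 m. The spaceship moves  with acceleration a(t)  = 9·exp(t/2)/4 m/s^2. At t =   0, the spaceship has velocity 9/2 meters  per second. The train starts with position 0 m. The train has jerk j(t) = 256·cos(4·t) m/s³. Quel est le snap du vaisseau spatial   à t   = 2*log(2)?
Pour résoudre ceci, nous devons prendre 2 dérivées de notre équation de l'accélération a(t) = 9·exp(t/2)/4. En prenant d/dt de a(t), nous trouvons j(t) = 9·exp(t/2)/8. La dérivée du jerk donne le snap: s(t) = 9·exp(t/2)/16. En utilisant s(t) = 9·exp(t/2)/16 et en substituant t = 2*log(2), nous trouvons s = 9/8.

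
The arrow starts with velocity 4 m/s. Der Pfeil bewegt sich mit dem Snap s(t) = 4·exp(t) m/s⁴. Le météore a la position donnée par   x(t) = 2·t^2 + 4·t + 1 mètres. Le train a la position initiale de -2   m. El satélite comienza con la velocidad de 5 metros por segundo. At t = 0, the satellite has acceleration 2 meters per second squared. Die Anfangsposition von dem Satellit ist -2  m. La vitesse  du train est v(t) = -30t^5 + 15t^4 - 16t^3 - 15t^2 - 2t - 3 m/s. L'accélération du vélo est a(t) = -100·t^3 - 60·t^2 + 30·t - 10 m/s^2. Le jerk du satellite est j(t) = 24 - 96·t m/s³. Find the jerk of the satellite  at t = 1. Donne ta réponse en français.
De l'équation du jerk j(t) = 24 - 96·t, nous substituons t = 1 pour obtenir j = -72.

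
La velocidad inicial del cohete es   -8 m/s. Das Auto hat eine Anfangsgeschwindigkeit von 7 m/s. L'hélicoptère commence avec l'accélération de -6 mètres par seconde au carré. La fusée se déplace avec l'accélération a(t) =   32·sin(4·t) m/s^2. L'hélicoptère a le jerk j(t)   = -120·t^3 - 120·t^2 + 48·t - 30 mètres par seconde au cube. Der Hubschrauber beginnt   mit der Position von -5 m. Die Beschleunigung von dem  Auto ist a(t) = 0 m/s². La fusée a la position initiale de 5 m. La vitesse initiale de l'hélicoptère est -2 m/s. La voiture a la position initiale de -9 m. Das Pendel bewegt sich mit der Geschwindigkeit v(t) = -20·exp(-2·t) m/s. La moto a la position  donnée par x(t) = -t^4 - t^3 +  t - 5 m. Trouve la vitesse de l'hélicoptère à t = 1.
Nous devons intégrer notre équation du jerk j(t) = -120·t^3 - 120·t^2 + 48·t - 30 2 fois. En prenant ∫j(t)dt et en appliquant a(0) = -6, nous trouvons a(t) = -30·t^4 - 40·t^3 + 24·t^2 - 30·t - 6. La primitive de l'accélération est la vitesse. En utilisant v(0) = -2, nous obtenons v(t) = -6·t^5 - 10·t^4 + 8·t^3 - 15·t^2 - 6·t - 2. En utilisant v(t) = -6·t^5 - 10·t^4 + 8·t^3 - 15·t^2 - 6·t - 2 et en substituant t = 1, nous trouvons v = -31.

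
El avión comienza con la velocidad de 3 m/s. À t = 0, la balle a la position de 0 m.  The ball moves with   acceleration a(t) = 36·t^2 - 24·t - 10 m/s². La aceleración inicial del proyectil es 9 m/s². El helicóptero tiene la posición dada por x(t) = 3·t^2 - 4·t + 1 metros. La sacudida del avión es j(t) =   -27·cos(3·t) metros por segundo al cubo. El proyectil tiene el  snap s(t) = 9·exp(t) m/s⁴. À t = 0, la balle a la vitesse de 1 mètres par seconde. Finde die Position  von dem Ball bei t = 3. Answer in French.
Pour résoudre ceci, nous devons prendre 2 primitives de notre équation de l'accélération a(t) = 36·t^2 - 24·t - 10. En intégrant l'accélération et en utilisant la condition initiale v(0) = 1, nous obtenons v(t) = 12·t^3 - 12·t^2 - 10·t + 1. L'intégrale de la vitesse, avec x(0) = 0, donne la position: x(t) = 3·t^4 - 4·t^3 - 5·t^2 + t. De l'équation de la position x(t) = 3·t^4 - 4·t^3 - 5·t^2 + t, nous substituons t = 3 pour obtenir x = 93.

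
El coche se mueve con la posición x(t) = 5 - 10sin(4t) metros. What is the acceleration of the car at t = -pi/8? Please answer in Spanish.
Partiendo de la posición x(t) = 5 - 10·sin(4·t), tomamos 2 derivadas. Derivando la posición, obtenemos la velocidad: v(t) = -40·cos(4·t). La derivada de la velocidad da la aceleración: a(t) = 160·sin(4·t). De la ecuación de la aceleración a(t) = 160·sin(4·t), sustituimos t = -pi/8 para obtener a = -160.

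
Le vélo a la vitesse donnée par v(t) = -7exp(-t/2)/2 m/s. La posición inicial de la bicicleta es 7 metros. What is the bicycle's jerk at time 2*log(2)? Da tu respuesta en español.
Debemos derivar nuestra ecuación de la velocidad v(t) = -7·exp(-t/2)/2 2 veces. Derivando la velocidad, obtenemos la aceleración: a(t) = 7·exp(-t/2)/4. Tomando d/dt de a(t), encontramos j(t) = -7·exp(-t/2)/8. De la ecuación de la sacudida j(t) = -7·exp(-t/2)/8, sustituimos t = 2*log(2) para obtener j = -7/16.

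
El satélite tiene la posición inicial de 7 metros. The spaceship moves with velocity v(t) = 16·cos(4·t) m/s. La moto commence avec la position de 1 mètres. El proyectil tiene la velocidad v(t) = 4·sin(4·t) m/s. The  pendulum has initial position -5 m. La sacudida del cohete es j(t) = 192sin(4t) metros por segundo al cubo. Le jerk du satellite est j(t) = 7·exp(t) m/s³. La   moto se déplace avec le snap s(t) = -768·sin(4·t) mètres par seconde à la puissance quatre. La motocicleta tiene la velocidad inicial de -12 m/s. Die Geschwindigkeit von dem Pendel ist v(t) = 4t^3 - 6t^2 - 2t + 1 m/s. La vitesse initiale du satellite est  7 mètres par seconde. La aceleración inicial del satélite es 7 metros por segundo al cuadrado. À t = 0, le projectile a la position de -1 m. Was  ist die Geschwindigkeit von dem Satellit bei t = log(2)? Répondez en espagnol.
Partiendo de la sacudida j(t) = 7·exp(t), tomamos 2 integrales. Tomando ∫j(t)dt y aplicando a(0) = 7, encontramos a(t) = 7·exp(t). Tomando ∫a(t)dt y aplicando v(0) = 7, encontramos v(t) = 7·exp(t). De la ecuación de la velocidad v(t) = 7·exp(t), sustituimos t = log(2) para obtener v = 14.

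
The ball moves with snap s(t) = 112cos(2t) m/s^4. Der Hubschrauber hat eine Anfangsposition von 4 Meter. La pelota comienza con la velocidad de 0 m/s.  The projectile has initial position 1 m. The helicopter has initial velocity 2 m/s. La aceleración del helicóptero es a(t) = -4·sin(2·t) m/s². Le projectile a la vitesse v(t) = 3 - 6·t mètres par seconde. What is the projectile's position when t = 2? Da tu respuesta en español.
Partiendo de la velocidad v(t) = 3 - 6·t, tomamos 1 antiderivada. La integral de la velocidad, con x(0) = 1, da la posición: x(t) = -3·t^2 + 3·t + 1. Usando x(t) = -3·t^2 + 3·t + 1 y sustituyendo t = 2, encontramos x = -5.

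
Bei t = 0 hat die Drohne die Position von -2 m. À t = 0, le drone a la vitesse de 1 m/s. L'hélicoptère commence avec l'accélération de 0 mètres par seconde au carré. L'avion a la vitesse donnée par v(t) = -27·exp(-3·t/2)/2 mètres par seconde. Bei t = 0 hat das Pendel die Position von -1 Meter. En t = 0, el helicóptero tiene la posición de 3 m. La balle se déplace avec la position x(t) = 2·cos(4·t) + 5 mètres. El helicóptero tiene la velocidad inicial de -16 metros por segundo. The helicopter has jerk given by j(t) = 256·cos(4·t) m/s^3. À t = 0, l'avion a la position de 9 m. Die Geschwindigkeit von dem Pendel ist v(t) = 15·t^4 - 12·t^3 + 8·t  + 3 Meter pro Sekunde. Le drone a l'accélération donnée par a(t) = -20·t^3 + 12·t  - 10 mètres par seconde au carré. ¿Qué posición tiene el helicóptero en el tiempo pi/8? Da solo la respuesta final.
x(pi/8) = -1.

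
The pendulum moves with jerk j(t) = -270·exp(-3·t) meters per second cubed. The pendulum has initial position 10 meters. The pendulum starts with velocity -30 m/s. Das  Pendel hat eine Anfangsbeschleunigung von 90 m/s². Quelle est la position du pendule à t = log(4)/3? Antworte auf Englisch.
We need to integrate our jerk equation j(t) = -270·exp(-3·t) 3 times. Taking ∫j(t)dt and applying a(0) = 90, we find a(t) = 90·exp(-3·t). The antiderivative of acceleration, with v(0) = -30, gives velocity: v(t) = -30·exp(-3·t). Taking ∫v(t)dt and applying x(0) = 10, we find x(t) = 10·exp(-3·t). From the given position equation x(t) = 10·exp(-3·t), we substitute t = log(4)/3 to get x = 5/2.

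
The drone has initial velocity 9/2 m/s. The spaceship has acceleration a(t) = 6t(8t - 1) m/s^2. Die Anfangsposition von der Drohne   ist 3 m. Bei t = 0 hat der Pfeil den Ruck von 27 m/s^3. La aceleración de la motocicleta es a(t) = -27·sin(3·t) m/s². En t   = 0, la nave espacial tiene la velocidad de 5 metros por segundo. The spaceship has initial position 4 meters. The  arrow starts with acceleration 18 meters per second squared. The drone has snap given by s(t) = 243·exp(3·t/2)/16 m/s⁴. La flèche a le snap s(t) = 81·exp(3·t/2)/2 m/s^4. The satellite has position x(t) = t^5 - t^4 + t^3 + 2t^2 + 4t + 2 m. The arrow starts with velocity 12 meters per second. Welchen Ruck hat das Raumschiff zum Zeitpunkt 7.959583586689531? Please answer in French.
En partant de l'accélération a(t) = 6·t·(8·t - 1), nous prenons 1 dérivée. En dérivant l'accélération, nous obtenons le jerk: j(t) = 96·t - 6. En utilisant j(t) = 96·t - 6 et en substituant t = 7.959583586689531, nous trouvons j = 758.120024322195.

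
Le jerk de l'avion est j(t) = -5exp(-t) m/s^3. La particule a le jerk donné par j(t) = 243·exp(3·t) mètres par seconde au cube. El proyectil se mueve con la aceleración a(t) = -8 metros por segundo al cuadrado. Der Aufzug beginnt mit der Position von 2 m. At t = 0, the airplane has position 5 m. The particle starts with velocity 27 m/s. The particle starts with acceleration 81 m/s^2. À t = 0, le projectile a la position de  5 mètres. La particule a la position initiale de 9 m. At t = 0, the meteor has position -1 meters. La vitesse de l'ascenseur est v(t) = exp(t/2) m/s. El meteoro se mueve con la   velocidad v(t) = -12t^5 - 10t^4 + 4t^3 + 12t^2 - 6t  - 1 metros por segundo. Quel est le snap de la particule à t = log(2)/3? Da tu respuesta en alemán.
Ausgehend von dem Ruck j(t) = 243·exp(3·t), nehmen wir 1 Ableitung. Durch Ableiten von dem Ruck erhalten wir den Snap: s(t) = 729·exp(3·t). Mit s(t) = 729·exp(3·t) und Einsetzen von t = log(2)/3, finden wir s = 1458.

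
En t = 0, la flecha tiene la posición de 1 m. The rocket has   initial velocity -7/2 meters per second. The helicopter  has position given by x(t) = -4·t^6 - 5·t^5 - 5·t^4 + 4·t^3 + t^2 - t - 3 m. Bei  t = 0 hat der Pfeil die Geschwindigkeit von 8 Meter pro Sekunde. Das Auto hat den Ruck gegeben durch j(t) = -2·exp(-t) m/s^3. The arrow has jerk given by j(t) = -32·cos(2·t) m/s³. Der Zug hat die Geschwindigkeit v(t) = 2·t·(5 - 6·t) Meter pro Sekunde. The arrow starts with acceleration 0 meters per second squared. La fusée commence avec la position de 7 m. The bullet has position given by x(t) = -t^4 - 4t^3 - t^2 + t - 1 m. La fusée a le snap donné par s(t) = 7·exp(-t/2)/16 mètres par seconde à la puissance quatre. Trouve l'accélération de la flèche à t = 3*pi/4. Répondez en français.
Nous devons intégrer notre équation du jerk j(t) = -32·cos(2·t) 1 fois. L'intégrale du jerk est l'accélération. En utilisant a(0) = 0, nous obtenons a(t) = -16·sin(2·t). De l'équation de l'accélération a(t) = -16·sin(2·t), nous substituons t = 3*pi/4 pour obtenir a = 16.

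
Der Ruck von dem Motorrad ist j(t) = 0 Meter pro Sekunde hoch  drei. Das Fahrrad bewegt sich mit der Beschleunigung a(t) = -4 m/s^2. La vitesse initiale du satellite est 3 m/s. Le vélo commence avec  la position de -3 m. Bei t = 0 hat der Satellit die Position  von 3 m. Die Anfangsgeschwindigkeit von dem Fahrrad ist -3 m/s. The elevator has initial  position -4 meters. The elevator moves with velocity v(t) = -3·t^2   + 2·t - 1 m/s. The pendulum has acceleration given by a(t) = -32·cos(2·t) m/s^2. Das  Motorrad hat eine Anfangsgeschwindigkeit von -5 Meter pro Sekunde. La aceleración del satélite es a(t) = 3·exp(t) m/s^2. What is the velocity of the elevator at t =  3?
Using v(t) = -3·t^2 + 2·t - 1 and substituting t = 3, we find v = -22.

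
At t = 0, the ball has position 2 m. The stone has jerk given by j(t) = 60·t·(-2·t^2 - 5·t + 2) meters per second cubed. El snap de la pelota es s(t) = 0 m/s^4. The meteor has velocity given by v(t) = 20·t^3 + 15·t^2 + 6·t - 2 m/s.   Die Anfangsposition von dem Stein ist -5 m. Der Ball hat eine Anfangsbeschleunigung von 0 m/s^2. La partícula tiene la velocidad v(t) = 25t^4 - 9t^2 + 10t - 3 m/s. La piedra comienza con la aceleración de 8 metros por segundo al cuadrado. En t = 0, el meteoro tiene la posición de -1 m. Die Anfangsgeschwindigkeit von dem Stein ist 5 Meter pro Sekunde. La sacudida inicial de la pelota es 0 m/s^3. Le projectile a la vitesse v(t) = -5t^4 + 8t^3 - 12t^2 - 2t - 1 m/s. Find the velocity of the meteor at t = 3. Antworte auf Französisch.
En utilisant v(t) = 20·t^3 + 15·t^2 + 6·t - 2 et en substituant t = 3, nous trouvons v = 691.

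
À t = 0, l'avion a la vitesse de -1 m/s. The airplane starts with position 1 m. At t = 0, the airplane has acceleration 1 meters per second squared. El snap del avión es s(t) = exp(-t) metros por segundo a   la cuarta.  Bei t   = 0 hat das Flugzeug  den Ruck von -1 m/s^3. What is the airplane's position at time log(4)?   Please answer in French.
Pour résoudre ceci, nous devons prendre 4 intégrales de notre équation du snap s(t) = exp(-t). L'intégrale du snap, avec j(0) = -1, donne le jerk: j(t) = -exp(-t). L'intégrale du jerk, avec a(0) = 1, donne l'accélération: a(t) = exp(-t). En prenant ∫a(t)dt et en appliquant v(0) = -1, nous trouvons v(t) = -exp(-t). En prenant ∫v(t)dt et en appliquant x(0) = 1, nous trouvons x(t) = exp(-t). De l'équation de la position x(t) = exp(-t), nous substituons t = log(4) pour obtenir x = 1/4.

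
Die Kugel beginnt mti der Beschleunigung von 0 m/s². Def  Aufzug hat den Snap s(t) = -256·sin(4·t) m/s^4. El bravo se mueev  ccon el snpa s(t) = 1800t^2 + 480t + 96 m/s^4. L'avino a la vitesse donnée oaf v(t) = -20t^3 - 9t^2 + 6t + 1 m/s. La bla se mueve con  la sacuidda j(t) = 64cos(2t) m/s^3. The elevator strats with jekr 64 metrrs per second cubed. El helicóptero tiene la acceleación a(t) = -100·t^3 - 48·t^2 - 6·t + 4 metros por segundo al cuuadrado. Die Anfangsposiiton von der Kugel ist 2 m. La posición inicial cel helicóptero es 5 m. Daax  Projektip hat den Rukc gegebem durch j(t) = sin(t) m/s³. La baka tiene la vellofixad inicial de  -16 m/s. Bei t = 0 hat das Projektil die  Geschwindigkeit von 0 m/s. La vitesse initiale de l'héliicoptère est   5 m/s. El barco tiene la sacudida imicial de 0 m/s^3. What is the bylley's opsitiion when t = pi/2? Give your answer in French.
Pour résoudre ceci, nous devons prendre 3 primitives de notre équation du jerk j(t) = 64·cos(2·t). L'intégrale du jerk, avec a(0) = 0, donne l'accélération: a(t) = 32·sin(2·t). En intégrant l'accélération et en utilisant la condition initiale v(0) = -16, nous obtenons v(t) = -16·cos(2·t). L'intégrale de la vitesse est la position. En utilisant x(0) = 2, nous obtenons x(t) = 2 - 8·sin(2·t). En utilisant x(t) = 2 - 8·sin(2·t) et en substituant t = pi/2, nous trouvons x = 2.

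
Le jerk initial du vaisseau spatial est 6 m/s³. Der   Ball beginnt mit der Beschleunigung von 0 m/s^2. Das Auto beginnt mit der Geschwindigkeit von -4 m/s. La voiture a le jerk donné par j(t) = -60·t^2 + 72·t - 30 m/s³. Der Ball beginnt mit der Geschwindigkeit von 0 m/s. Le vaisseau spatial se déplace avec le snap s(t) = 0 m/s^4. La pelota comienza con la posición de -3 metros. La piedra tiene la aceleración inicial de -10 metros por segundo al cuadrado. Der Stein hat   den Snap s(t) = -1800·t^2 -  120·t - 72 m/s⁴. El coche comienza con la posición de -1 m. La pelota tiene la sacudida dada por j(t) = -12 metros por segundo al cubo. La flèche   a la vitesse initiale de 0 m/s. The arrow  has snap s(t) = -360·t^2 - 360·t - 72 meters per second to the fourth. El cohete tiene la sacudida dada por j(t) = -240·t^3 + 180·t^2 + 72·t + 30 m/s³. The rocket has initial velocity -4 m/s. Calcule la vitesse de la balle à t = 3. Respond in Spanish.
Necesitamos integrar nuestra ecuación de la sacudida j(t) = -12 2 veces. Integrando la sacudida y usando la condición inicial a(0) = 0, obtenemos a(t) = -12·t. Integrando la aceleración y usando la condición inicial v(0) = 0, obtenemos v(t) = -6·t^2. Tenemos la velocidad v(t) = -6·t^2. Sustituyendo t = 3: v(3) = -54.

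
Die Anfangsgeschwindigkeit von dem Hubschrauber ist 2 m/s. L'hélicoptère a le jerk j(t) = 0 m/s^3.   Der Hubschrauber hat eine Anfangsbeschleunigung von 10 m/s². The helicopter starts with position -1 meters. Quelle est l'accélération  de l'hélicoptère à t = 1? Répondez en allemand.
Ausgehend von dem Ruck j(t) = 0, nehmen wir 1 Integral. Die Stammfunktion von dem Ruck ist die Beschleunigung. Mit a(0) = 10 erhalten wir a(t) = 10. Mit a(t) = 10 und Einsetzen von t = 1, finden wir a = 10.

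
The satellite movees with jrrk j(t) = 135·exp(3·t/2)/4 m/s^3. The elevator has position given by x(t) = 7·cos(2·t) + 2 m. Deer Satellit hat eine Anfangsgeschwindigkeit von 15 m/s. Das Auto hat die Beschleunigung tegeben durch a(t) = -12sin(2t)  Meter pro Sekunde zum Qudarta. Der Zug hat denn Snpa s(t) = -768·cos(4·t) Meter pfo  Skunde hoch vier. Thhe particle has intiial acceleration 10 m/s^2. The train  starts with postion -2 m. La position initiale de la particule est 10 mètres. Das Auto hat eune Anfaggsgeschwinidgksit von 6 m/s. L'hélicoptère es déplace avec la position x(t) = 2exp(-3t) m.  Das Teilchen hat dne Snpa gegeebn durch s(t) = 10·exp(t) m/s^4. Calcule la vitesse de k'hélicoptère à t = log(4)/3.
En partant de la position x(t) = 2·exp(-3·t), nous prenons 1 dérivée. La dérivée de la position donne la vitesse: v(t) = -6·exp(-3·t). De l'équation de la vitesse v(t) = -6·exp(-3·t), nous substituons t = log(4)/3 pour obtenir v = -3/2.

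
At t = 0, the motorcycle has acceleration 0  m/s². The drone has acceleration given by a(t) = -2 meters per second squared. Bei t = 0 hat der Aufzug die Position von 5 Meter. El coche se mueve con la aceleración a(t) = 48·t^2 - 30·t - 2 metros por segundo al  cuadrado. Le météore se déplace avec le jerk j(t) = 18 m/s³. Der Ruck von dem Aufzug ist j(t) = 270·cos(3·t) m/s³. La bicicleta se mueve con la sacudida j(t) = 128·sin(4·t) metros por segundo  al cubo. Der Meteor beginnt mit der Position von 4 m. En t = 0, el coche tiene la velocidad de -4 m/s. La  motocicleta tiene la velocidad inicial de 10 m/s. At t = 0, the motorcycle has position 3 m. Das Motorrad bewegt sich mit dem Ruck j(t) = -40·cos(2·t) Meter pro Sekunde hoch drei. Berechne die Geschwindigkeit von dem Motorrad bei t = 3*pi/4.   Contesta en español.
Necesitamos integrar nuestra ecuación de la sacudida j(t) = -40·cos(2·t) 2 veces. La antiderivada de la sacudida es la aceleración. Usando a(0) = 0, obtenemos a(t) = -20·sin(2·t). Tomando ∫a(t)dt y aplicando v(0) = 10, encontramos v(t) = 10·cos(2·t). De la ecuación de la velocidad v(t) = 10·cos(2·t), sustituimos t = 3*pi/4 para obtener v = 0.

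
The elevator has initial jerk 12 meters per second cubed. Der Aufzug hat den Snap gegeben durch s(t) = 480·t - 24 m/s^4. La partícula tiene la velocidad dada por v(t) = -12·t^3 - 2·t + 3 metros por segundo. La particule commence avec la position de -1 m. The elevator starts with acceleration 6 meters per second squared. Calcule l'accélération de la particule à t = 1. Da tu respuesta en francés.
Pour résoudre ceci, nous devons prendre 1 dérivée de notre équation de la vitesse v(t) = -12·t^3 - 2·t + 3. En prenant d/dt de v(t), nous trouvons a(t) = -36·t^2 - 2. En utilisant a(t) = -36·t^2 - 2 et en substituant t = 1, nous trouvons a = -38.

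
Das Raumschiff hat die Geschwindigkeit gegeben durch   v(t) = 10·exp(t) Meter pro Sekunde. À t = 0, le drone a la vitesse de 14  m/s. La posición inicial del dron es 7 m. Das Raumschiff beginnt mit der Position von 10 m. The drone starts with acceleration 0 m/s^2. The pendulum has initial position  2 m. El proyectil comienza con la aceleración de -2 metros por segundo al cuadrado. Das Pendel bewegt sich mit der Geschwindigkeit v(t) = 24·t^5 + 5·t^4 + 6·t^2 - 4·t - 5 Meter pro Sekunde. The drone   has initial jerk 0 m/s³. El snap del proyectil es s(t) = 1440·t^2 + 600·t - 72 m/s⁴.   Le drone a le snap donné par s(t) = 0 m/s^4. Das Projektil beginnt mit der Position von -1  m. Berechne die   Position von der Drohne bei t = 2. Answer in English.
Starting from snap s(t) = 0, we take 4 antiderivatives. Taking ∫s(t)dt and applying j(0) = 0, we find j(t) = 0. The integral of jerk, with a(0) = 0, gives acceleration: a(t) = 0. The antiderivative of acceleration, with v(0) = 14, gives velocity: v(t) = 14. Finding the integral of v(t) and using x(0) = 7: x(t) = 14·t + 7. From the given position equation x(t) = 14·t + 7, we substitute t = 2 to get x = 35.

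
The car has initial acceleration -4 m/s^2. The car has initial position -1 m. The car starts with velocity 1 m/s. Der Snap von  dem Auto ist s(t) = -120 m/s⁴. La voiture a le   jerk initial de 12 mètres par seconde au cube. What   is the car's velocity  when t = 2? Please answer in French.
En partant du snap s(t) = -120, nous prenons 3 primitives. En prenant ∫s(t)dt et en appliquant j(0) = 12, nous trouvons j(t) = 12 - 120·t. L'intégrale du jerk, avec a(0) = -4, donne l'accélération: a(t) = -60·t^2 + 12·t - 4. En prenant ∫a(t)dt et en appliquant v(0) = 1, nous trouvons v(t) = -20·t^3 + 6·t^2 - 4·t + 1. En utilisant v(t) = -20·t^3 + 6·t^2 - 4·t + 1 et en substituant t = 2, nous trouvons v = -143.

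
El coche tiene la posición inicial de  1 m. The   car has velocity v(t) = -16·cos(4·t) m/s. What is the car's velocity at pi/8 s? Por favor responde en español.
Tenemos la velocidad v(t) = -16·cos(4·t). Sustituyendo t = pi/8: v(pi/8) = 0.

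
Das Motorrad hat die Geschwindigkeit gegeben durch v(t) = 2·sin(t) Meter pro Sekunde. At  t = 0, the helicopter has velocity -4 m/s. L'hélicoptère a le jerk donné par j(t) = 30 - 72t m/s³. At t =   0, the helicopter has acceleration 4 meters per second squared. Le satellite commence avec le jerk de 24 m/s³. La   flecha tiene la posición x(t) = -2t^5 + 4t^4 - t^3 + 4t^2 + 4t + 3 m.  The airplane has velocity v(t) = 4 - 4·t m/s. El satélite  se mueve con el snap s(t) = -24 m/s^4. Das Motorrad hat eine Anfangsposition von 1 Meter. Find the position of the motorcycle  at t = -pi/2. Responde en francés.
Nous devons trouver la primitive de notre équation de la vitesse v(t) = 2·sin(t) 1 fois. En prenant ∫v(t)dt et en appliquant x(0) = 1, nous trouvons x(t) = 3 - 2·cos(t). Nous avons la position x(t) = 3 - 2·cos(t). En substituant t = -pi/2: x(-pi/2) = 3.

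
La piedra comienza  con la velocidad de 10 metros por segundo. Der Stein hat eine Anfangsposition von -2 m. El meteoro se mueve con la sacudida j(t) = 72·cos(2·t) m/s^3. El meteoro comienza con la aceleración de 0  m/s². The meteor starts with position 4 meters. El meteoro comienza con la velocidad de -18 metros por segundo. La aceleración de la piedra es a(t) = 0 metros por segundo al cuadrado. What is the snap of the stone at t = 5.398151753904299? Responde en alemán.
Ausgehend von der Beschleunigung a(t) = 0, nehmen wir 2 Ableitungen. Durch Ableiten von der Beschleunigung erhalten wir den Ruck: j(t) = 0. Durch Ableiten von dem Ruck erhalten wir den Snap: s(t) = 0. Mit s(t) = 0 und Einsetzen von t = 5.398151753904299, finden wir s = 0.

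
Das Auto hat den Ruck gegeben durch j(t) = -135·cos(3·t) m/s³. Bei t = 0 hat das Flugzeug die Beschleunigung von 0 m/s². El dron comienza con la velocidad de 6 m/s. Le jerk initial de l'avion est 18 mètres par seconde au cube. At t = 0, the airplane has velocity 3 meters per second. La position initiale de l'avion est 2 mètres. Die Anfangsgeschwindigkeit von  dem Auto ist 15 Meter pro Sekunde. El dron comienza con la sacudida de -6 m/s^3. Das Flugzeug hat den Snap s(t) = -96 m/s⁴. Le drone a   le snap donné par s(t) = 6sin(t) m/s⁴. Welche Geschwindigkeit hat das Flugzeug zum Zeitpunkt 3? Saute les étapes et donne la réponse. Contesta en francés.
La réponse est -348.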